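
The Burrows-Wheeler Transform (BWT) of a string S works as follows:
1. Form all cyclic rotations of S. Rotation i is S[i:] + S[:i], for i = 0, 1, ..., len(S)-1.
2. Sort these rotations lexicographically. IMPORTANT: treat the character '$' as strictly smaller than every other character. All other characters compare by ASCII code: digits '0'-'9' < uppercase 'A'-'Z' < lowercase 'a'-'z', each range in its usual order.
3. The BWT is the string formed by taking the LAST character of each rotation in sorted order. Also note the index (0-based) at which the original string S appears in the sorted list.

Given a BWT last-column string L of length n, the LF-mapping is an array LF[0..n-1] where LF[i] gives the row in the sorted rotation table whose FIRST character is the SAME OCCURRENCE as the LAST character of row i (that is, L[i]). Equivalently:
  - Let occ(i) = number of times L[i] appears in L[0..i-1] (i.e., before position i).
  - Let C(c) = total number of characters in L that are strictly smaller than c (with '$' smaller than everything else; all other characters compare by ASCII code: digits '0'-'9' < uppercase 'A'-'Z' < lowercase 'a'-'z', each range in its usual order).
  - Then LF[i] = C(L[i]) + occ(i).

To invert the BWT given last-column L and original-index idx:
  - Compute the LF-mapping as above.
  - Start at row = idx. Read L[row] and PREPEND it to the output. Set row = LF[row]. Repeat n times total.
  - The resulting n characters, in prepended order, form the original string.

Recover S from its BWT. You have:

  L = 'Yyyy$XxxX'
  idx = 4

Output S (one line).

LF mapping: 3 6 7 8 0 1 4 5 2
Walk LF starting at row 4, prepending L[row]:
  step 1: row=4, L[4]='$', prepend. Next row=LF[4]=0
  step 2: row=0, L[0]='Y', prepend. Next row=LF[0]=3
  step 3: row=3, L[3]='y', prepend. Next row=LF[3]=8
  step 4: row=8, L[8]='X', prepend. Next row=LF[8]=2
  step 5: row=2, L[2]='y', prepend. Next row=LF[2]=7
  step 6: row=7, L[7]='x', prepend. Next row=LF[7]=5
  step 7: row=5, L[5]='X', prepend. Next row=LF[5]=1
  step 8: row=1, L[1]='y', prepend. Next row=LF[1]=6
  step 9: row=6, L[6]='x', prepend. Next row=LF[6]=4
Reversed output: xyXxyXyY$

Answer: xyXxyXyY$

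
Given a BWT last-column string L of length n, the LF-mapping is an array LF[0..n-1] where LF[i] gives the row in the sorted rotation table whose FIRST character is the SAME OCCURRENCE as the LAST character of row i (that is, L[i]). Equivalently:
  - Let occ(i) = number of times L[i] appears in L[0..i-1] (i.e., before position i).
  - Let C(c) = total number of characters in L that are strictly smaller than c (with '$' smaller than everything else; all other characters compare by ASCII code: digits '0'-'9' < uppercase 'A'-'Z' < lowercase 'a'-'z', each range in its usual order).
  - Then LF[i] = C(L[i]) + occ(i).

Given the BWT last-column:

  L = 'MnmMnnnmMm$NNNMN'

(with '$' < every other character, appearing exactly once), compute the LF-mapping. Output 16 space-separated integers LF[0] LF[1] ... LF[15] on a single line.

Char counts: '$':1, 'M':4, 'N':4, 'm':3, 'n':4
C (first-col start): C('$')=0, C('M')=1, C('N')=5, C('m')=9, C('n')=12
L[0]='M': occ=0, LF[0]=C('M')+0=1+0=1
L[1]='n': occ=0, LF[1]=C('n')+0=12+0=12
L[2]='m': occ=0, LF[2]=C('m')+0=9+0=9
L[3]='M': occ=1, LF[3]=C('M')+1=1+1=2
L[4]='n': occ=1, LF[4]=C('n')+1=12+1=13
L[5]='n': occ=2, LF[5]=C('n')+2=12+2=14
L[6]='n': occ=3, LF[6]=C('n')+3=12+3=15
L[7]='m': occ=1, LF[7]=C('m')+1=9+1=10
L[8]='M': occ=2, LF[8]=C('M')+2=1+2=3
L[9]='m': occ=2, LF[9]=C('m')+2=9+2=11
L[10]='$': occ=0, LF[10]=C('$')+0=0+0=0
L[11]='N': occ=0, LF[11]=C('N')+0=5+0=5
L[12]='N': occ=1, LF[12]=C('N')+1=5+1=6
L[13]='N': occ=2, LF[13]=C('N')+2=5+2=7
L[14]='M': occ=3, LF[14]=C('M')+3=1+3=4
L[15]='N': occ=3, LF[15]=C('N')+3=5+3=8

Answer: 1 12 9 2 13 14 15 10 3 11 0 5 6 7 4 8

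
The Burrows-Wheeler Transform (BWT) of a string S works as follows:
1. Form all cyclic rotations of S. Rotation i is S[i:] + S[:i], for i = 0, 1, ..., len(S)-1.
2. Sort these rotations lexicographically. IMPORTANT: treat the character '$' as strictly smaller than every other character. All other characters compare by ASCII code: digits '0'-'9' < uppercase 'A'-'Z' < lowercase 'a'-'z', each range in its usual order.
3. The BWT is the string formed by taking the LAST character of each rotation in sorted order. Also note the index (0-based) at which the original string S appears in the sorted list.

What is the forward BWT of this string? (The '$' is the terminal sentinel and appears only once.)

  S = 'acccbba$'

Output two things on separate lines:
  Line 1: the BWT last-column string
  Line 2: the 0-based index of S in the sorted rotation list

Answer: ab$bccca
2

Derivation:
All 8 rotations (rotation i = S[i:]+S[:i]):
  rot[0] = acccbba$
  rot[1] = cccbba$a
  rot[2] = ccbba$ac
  rot[3] = cbba$acc
  rot[4] = bba$accc
  rot[5] = ba$acccb
  rot[6] = a$acccbb
  rot[7] = $acccbba
Sorted (with $ < everything):
  sorted[0] = $acccbba  (last char: 'a')
  sorted[1] = a$acccbb  (last char: 'b')
  sorted[2] = acccbba$  (last char: '$')
  sorted[3] = ba$acccb  (last char: 'b')
  sorted[4] = bba$accc  (last char: 'c')
  sorted[5] = cbba$acc  (last char: 'c')
  sorted[6] = ccbba$ac  (last char: 'c')
  sorted[7] = cccbba$a  (last char: 'a')
Last column: ab$bccca
Original string S is at sorted index 2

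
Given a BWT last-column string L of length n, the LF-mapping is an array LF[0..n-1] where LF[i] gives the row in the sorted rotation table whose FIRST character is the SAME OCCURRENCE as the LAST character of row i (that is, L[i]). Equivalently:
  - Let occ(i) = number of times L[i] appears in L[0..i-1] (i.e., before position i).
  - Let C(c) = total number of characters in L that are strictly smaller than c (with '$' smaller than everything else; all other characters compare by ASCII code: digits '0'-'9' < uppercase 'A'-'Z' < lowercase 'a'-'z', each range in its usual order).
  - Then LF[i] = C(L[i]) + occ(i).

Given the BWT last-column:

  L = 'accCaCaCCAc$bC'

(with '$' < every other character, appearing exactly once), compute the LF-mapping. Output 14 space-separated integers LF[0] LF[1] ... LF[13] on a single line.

Answer: 7 11 12 2 8 3 9 4 5 1 13 0 10 6

Derivation:
Char counts: '$':1, 'A':1, 'C':5, 'a':3, 'b':1, 'c':3
C (first-col start): C('$')=0, C('A')=1, C('C')=2, C('a')=7, C('b')=10, C('c')=11
L[0]='a': occ=0, LF[0]=C('a')+0=7+0=7
L[1]='c': occ=0, LF[1]=C('c')+0=11+0=11
L[2]='c': occ=1, LF[2]=C('c')+1=11+1=12
L[3]='C': occ=0, LF[3]=C('C')+0=2+0=2
L[4]='a': occ=1, LF[4]=C('a')+1=7+1=8
L[5]='C': occ=1, LF[5]=C('C')+1=2+1=3
L[6]='a': occ=2, LF[6]=C('a')+2=7+2=9
L[7]='C': occ=2, LF[7]=C('C')+2=2+2=4
L[8]='C': occ=3, LF[8]=C('C')+3=2+3=5
L[9]='A': occ=0, LF[9]=C('A')+0=1+0=1
L[10]='c': occ=2, LF[10]=C('c')+2=11+2=13
L[11]='$': occ=0, LF[11]=C('$')+0=0+0=0
L[12]='b': occ=0, LF[12]=C('b')+0=10+0=10
L[13]='C': occ=4, LF[13]=C('C')+4=2+4=6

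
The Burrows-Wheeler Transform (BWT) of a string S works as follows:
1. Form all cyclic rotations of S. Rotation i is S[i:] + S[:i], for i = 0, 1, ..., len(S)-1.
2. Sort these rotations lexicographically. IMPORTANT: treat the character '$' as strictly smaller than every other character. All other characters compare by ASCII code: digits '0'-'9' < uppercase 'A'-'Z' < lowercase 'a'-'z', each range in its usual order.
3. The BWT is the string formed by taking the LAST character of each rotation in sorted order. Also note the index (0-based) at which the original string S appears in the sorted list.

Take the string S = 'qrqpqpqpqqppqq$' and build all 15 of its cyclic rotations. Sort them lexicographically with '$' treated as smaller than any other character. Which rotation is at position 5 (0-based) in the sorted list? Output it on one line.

Answer: pqqppqq$qrqpqpq

Derivation:
All 15 rotations (rotation i = S[i:]+S[:i]):
  rot[0] = qrqpqpqpqqppqq$
  rot[1] = rqpqpqpqqppqq$q
  rot[2] = qpqpqpqqppqq$qr
  rot[3] = pqpqpqqppqq$qrq
  rot[4] = qpqpqqppqq$qrqp
  rot[5] = pqpqqppqq$qrqpq
  rot[6] = qpqqppqq$qrqpqp
  rot[7] = pqqppqq$qrqpqpq
  rot[8] = qqppqq$qrqpqpqp
  rot[9] = qppqq$qrqpqpqpq
  rot[10] = ppqq$qrqpqpqpqq
  rot[11] = pqq$qrqpqpqpqqp
  rot[12] = qq$qrqpqpqpqqpp
  rot[13] = q$qrqpqpqpqqppq
  rot[14] = $qrqpqpqpqqppqq
Sorted (with $ < everything):
  sorted[0] = $qrqpqpqpqqppqq
  sorted[1] = ppqq$qrqpqpqpqq
  sorted[2] = pqpqpqqppqq$qrq
  sorted[3] = pqpqqppqq$qrqpq
  sorted[4] = pqq$qrqpqpqpqqp
  sorted[5] = pqqppqq$qrqpqpq
  sorted[6] = q$qrqpqpqpqqppq
  sorted[7] = qppqq$qrqpqpqpq
  sorted[8] = qpqpqpqqppqq$qr
  sorted[9] = qpqpqqppqq$qrqp
  sorted[10] = qpqqppqq$qrqpqp
  sorted[11] = qq$qrqpqpqpqqpp
  sorted[12] = qqppqq$qrqpqpqp
  sorted[13] = qrqpqpqpqqppqq$
  sorted[14] = rqpqpqpqqppqq$q
sorted[5] = pqqppqq$qrqpqpq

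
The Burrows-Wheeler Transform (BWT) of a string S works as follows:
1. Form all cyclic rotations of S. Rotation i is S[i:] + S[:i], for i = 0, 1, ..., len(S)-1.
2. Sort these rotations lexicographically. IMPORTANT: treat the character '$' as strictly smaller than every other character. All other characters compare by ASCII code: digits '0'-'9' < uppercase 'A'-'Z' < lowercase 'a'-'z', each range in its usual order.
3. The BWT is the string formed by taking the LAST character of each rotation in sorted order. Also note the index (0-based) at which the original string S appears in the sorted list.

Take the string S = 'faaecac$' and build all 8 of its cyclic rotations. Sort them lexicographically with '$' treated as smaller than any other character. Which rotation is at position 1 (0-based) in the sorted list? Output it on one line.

All 8 rotations (rotation i = S[i:]+S[:i]):
  rot[0] = faaecac$
  rot[1] = aaecac$f
  rot[2] = aecac$fa
  rot[3] = ecac$faa
  rot[4] = cac$faae
  rot[5] = ac$faaec
  rot[6] = c$faaeca
  rot[7] = $faaecac
Sorted (with $ < everything):
  sorted[0] = $faaecac
  sorted[1] = aaecac$f
  sorted[2] = ac$faaec
  sorted[3] = aecac$fa
  sorted[4] = c$faaeca
  sorted[5] = cac$faae
  sorted[6] = ecac$faa
  sorted[7] = faaecac$
sorted[1] = aaecac$f

Answer: aaecac$f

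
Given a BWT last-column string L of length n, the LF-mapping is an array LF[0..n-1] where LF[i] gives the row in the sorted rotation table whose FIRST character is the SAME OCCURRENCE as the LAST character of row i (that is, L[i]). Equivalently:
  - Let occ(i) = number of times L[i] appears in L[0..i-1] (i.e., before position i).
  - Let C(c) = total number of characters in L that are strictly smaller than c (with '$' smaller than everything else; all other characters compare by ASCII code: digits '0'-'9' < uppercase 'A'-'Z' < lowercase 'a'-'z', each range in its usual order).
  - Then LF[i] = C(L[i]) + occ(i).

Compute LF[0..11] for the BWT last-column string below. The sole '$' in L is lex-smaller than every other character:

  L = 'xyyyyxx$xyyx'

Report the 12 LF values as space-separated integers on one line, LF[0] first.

Char counts: '$':1, 'x':5, 'y':6
C (first-col start): C('$')=0, C('x')=1, C('y')=6
L[0]='x': occ=0, LF[0]=C('x')+0=1+0=1
L[1]='y': occ=0, LF[1]=C('y')+0=6+0=6
L[2]='y': occ=1, LF[2]=C('y')+1=6+1=7
L[3]='y': occ=2, LF[3]=C('y')+2=6+2=8
L[4]='y': occ=3, LF[4]=C('y')+3=6+3=9
L[5]='x': occ=1, LF[5]=C('x')+1=1+1=2
L[6]='x': occ=2, LF[6]=C('x')+2=1+2=3
L[7]='$': occ=0, LF[7]=C('$')+0=0+0=0
L[8]='x': occ=3, LF[8]=C('x')+3=1+3=4
L[9]='y': occ=4, LF[9]=C('y')+4=6+4=10
L[10]='y': occ=5, LF[10]=C('y')+5=6+5=11
L[11]='x': occ=4, LF[11]=C('x')+4=1+4=5

Answer: 1 6 7 8 9 2 3 0 4 10 11 5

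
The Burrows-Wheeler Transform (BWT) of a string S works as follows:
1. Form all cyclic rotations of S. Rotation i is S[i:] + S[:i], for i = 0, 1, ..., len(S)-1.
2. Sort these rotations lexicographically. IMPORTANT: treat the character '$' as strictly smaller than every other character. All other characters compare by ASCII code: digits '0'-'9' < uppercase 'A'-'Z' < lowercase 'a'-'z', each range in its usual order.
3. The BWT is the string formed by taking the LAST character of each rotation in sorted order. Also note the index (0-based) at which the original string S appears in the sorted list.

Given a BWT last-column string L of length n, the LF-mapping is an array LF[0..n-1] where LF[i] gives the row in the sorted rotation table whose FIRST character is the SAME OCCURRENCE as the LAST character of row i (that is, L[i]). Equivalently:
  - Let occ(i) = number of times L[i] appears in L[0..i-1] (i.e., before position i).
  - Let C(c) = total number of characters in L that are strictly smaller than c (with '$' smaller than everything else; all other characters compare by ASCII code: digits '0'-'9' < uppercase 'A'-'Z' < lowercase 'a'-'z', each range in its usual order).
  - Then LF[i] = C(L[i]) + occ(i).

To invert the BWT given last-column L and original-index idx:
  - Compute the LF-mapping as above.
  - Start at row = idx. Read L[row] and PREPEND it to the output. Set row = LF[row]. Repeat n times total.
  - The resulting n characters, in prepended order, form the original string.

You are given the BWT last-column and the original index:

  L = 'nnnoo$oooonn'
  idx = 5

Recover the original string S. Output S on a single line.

LF mapping: 1 2 3 6 7 0 8 9 10 11 4 5
Walk LF starting at row 5, prepending L[row]:
  step 1: row=5, L[5]='$', prepend. Next row=LF[5]=0
  step 2: row=0, L[0]='n', prepend. Next row=LF[0]=1
  step 3: row=1, L[1]='n', prepend. Next row=LF[1]=2
  step 4: row=2, L[2]='n', prepend. Next row=LF[2]=3
  step 5: row=3, L[3]='o', prepend. Next row=LF[3]=6
  step 6: row=6, L[6]='o', prepend. Next row=LF[6]=8
  step 7: row=8, L[8]='o', prepend. Next row=LF[8]=10
  step 8: row=10, L[10]='n', prepend. Next row=LF[10]=4
  step 9: row=4, L[4]='o', prepend. Next row=LF[4]=7
  step 10: row=7, L[7]='o', prepend. Next row=LF[7]=9
  step 11: row=9, L[9]='o', prepend. Next row=LF[9]=11
  step 12: row=11, L[11]='n', prepend. Next row=LF[11]=5
Reversed output: nooonooonnn$

Answer: nooonooonnn$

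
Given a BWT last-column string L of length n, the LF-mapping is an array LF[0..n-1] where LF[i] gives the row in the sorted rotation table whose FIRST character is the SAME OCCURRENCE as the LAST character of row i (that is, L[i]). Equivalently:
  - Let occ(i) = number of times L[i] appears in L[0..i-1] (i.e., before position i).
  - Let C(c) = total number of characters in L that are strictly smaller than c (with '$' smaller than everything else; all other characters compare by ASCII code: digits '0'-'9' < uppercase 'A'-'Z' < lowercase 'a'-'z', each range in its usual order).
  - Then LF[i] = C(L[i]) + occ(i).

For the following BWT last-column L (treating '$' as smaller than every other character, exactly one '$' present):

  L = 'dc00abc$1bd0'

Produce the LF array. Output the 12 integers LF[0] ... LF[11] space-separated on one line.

Char counts: '$':1, '0':3, '1':1, 'a':1, 'b':2, 'c':2, 'd':2
C (first-col start): C('$')=0, C('0')=1, C('1')=4, C('a')=5, C('b')=6, C('c')=8, C('d')=10
L[0]='d': occ=0, LF[0]=C('d')+0=10+0=10
L[1]='c': occ=0, LF[1]=C('c')+0=8+0=8
L[2]='0': occ=0, LF[2]=C('0')+0=1+0=1
L[3]='0': occ=1, LF[3]=C('0')+1=1+1=2
L[4]='a': occ=0, LF[4]=C('a')+0=5+0=5
L[5]='b': occ=0, LF[5]=C('b')+0=6+0=6
L[6]='c': occ=1, LF[6]=C('c')+1=8+1=9
L[7]='$': occ=0, LF[7]=C('$')+0=0+0=0
L[8]='1': occ=0, LF[8]=C('1')+0=4+0=4
L[9]='b': occ=1, LF[9]=C('b')+1=6+1=7
L[10]='d': occ=1, LF[10]=C('d')+1=10+1=11
L[11]='0': occ=2, LF[11]=C('0')+2=1+2=3

Answer: 10 8 1 2 5 6 9 0 4 7 11 3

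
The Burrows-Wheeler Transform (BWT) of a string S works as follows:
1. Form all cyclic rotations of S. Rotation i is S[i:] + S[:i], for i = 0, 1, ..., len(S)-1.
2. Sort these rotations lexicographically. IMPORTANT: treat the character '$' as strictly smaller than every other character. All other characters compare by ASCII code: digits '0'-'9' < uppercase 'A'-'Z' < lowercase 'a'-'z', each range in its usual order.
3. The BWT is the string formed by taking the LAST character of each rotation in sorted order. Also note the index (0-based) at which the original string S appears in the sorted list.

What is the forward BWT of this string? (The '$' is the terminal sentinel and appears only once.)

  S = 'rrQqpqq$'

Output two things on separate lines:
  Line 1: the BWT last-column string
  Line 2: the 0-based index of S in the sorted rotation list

All 8 rotations (rotation i = S[i:]+S[:i]):
  rot[0] = rrQqpqq$
  rot[1] = rQqpqq$r
  rot[2] = Qqpqq$rr
  rot[3] = qpqq$rrQ
  rot[4] = pqq$rrQq
  rot[5] = qq$rrQqp
  rot[6] = q$rrQqpq
  rot[7] = $rrQqpqq
Sorted (with $ < everything):
  sorted[0] = $rrQqpqq  (last char: 'q')
  sorted[1] = Qqpqq$rr  (last char: 'r')
  sorted[2] = pqq$rrQq  (last char: 'q')
  sorted[3] = q$rrQqpq  (last char: 'q')
  sorted[4] = qpqq$rrQ  (last char: 'Q')
  sorted[5] = qq$rrQqp  (last char: 'p')
  sorted[6] = rQqpqq$r  (last char: 'r')
  sorted[7] = rrQqpqq$  (last char: '$')
Last column: qrqqQpr$
Original string S is at sorted index 7

Answer: qrqqQpr$
7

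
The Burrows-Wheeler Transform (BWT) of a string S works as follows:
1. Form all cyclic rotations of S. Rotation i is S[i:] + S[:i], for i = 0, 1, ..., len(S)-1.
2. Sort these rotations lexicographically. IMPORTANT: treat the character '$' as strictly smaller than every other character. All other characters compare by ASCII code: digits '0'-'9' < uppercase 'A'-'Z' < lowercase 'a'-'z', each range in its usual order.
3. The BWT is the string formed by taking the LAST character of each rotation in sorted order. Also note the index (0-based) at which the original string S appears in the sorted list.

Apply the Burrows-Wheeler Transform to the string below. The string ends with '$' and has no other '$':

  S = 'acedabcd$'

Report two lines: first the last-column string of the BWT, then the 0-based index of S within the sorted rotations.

All 9 rotations (rotation i = S[i:]+S[:i]):
  rot[0] = acedabcd$
  rot[1] = cedabcd$a
  rot[2] = edabcd$ac
  rot[3] = dabcd$ace
  rot[4] = abcd$aced
  rot[5] = bcd$aceda
  rot[6] = cd$acedab
  rot[7] = d$acedabc
  rot[8] = $acedabcd
Sorted (with $ < everything):
  sorted[0] = $acedabcd  (last char: 'd')
  sorted[1] = abcd$aced  (last char: 'd')
  sorted[2] = acedabcd$  (last char: '$')
  sorted[3] = bcd$aceda  (last char: 'a')
  sorted[4] = cd$acedab  (last char: 'b')
  sorted[5] = cedabcd$a  (last char: 'a')
  sorted[6] = d$acedabc  (last char: 'c')
  sorted[7] = dabcd$ace  (last char: 'e')
  sorted[8] = edabcd$ac  (last char: 'c')
Last column: dd$abacec
Original string S is at sorted index 2

Answer: dd$abacec
2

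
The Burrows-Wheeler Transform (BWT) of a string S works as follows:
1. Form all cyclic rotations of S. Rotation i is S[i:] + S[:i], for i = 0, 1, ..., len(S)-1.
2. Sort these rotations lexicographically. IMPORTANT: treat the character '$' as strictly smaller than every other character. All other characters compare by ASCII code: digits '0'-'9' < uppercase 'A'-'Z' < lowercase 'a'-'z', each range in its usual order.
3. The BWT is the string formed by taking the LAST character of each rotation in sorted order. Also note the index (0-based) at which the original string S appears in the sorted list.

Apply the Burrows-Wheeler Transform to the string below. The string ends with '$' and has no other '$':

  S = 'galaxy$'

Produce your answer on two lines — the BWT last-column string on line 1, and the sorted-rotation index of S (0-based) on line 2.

Answer: ygl$aax
3

Derivation:
All 7 rotations (rotation i = S[i:]+S[:i]):
  rot[0] = galaxy$
  rot[1] = alaxy$g
  rot[2] = laxy$ga
  rot[3] = axy$gal
  rot[4] = xy$gala
  rot[5] = y$galax
  rot[6] = $galaxy
Sorted (with $ < everything):
  sorted[0] = $galaxy  (last char: 'y')
  sorted[1] = alaxy$g  (last char: 'g')
  sorted[2] = axy$gal  (last char: 'l')
  sorted[3] = galaxy$  (last char: '$')
  sorted[4] = laxy$ga  (last char: 'a')
  sorted[5] = xy$gala  (last char: 'a')
  sorted[6] = y$galax  (last char: 'x')
Last column: ygl$aax
Original string S is at sorted index 3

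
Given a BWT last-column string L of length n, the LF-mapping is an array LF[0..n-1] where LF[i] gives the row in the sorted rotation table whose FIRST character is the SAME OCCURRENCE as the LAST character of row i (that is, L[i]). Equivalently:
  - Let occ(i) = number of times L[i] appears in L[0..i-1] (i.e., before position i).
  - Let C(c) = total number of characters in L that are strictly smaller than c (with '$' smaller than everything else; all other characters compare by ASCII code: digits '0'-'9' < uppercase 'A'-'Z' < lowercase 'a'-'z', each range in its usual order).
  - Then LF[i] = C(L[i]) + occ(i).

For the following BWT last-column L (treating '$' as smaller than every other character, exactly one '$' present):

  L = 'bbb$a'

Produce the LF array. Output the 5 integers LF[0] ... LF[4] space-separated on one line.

Answer: 2 3 4 0 1

Derivation:
Char counts: '$':1, 'a':1, 'b':3
C (first-col start): C('$')=0, C('a')=1, C('b')=2
L[0]='b': occ=0, LF[0]=C('b')+0=2+0=2
L[1]='b': occ=1, LF[1]=C('b')+1=2+1=3
L[2]='b': occ=2, LF[2]=C('b')+2=2+2=4
L[3]='$': occ=0, LF[3]=C('$')+0=0+0=0
L[4]='a': occ=0, LF[4]=C('a')+0=1+0=1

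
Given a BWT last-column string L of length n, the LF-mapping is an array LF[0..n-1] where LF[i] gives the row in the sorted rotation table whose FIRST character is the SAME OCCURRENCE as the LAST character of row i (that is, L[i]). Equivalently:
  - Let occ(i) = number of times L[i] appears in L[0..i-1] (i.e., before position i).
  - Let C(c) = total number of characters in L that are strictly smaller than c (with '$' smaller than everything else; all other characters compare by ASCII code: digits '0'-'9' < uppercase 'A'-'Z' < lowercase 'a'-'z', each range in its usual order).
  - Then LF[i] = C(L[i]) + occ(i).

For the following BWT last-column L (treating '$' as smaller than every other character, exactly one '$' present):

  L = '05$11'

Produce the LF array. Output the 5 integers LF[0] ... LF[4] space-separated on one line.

Char counts: '$':1, '0':1, '1':2, '5':1
C (first-col start): C('$')=0, C('0')=1, C('1')=2, C('5')=4
L[0]='0': occ=0, LF[0]=C('0')+0=1+0=1
L[1]='5': occ=0, LF[1]=C('5')+0=4+0=4
L[2]='$': occ=0, LF[2]=C('$')+0=0+0=0
L[3]='1': occ=0, LF[3]=C('1')+0=2+0=2
L[4]='1': occ=1, LF[4]=C('1')+1=2+1=3

Answer: 1 4 0 2 3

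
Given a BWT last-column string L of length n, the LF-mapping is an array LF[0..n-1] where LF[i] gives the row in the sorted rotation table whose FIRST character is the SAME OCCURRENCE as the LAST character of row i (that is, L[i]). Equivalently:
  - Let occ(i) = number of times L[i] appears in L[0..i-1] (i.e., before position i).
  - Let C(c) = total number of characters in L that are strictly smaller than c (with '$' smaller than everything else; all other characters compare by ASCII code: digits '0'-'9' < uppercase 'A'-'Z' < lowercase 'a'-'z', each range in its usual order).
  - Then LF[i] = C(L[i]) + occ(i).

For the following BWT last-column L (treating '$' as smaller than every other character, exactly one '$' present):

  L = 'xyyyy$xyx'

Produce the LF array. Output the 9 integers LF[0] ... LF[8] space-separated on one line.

Char counts: '$':1, 'x':3, 'y':5
C (first-col start): C('$')=0, C('x')=1, C('y')=4
L[0]='x': occ=0, LF[0]=C('x')+0=1+0=1
L[1]='y': occ=0, LF[1]=C('y')+0=4+0=4
L[2]='y': occ=1, LF[2]=C('y')+1=4+1=5
L[3]='y': occ=2, LF[3]=C('y')+2=4+2=6
L[4]='y': occ=3, LF[4]=C('y')+3=4+3=7
L[5]='$': occ=0, LF[5]=C('$')+0=0+0=0
L[6]='x': occ=1, LF[6]=C('x')+1=1+1=2
L[7]='y': occ=4, LF[7]=C('y')+4=4+4=8
L[8]='x': occ=2, LF[8]=C('x')+2=1+2=3

Answer: 1 4 5 6 7 0 2 8 3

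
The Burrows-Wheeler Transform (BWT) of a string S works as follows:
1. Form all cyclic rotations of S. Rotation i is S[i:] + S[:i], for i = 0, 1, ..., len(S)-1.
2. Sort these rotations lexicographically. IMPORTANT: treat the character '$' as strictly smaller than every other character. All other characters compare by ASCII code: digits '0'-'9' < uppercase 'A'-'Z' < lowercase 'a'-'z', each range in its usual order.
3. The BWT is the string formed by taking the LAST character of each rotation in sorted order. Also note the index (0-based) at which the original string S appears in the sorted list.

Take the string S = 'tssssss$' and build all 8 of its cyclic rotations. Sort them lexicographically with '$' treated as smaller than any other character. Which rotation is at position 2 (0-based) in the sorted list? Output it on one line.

All 8 rotations (rotation i = S[i:]+S[:i]):
  rot[0] = tssssss$
  rot[1] = ssssss$t
  rot[2] = sssss$ts
  rot[3] = ssss$tss
  rot[4] = sss$tsss
  rot[5] = ss$tssss
  rot[6] = s$tsssss
  rot[7] = $tssssss
Sorted (with $ < everything):
  sorted[0] = $tssssss
  sorted[1] = s$tsssss
  sorted[2] = ss$tssss
  sorted[3] = sss$tsss
  sorted[4] = ssss$tss
  sorted[5] = sssss$ts
  sorted[6] = ssssss$t
  sorted[7] = tssssss$
sorted[2] = ss$tssss

Answer: ss$tssss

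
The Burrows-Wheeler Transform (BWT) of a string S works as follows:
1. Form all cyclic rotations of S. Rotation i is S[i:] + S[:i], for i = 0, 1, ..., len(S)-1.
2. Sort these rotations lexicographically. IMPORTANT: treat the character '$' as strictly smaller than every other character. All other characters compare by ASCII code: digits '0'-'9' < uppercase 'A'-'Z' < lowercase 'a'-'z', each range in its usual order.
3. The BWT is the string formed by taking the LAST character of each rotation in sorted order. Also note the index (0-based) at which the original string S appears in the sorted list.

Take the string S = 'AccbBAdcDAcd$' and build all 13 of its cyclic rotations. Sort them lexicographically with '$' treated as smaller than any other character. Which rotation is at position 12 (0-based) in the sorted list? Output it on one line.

All 13 rotations (rotation i = S[i:]+S[:i]):
  rot[0] = AccbBAdcDAcd$
  rot[1] = ccbBAdcDAcd$A
  rot[2] = cbBAdcDAcd$Ac
  rot[3] = bBAdcDAcd$Acc
  rot[4] = BAdcDAcd$Accb
  rot[5] = AdcDAcd$AccbB
  rot[6] = dcDAcd$AccbBA
  rot[7] = cDAcd$AccbBAd
  rot[8] = DAcd$AccbBAdc
  rot[9] = Acd$AccbBAdcD
  rot[10] = cd$AccbBAdcDA
  rot[11] = d$AccbBAdcDAc
  rot[12] = $AccbBAdcDAcd
Sorted (with $ < everything):
  sorted[0] = $AccbBAdcDAcd
  sorted[1] = AccbBAdcDAcd$
  sorted[2] = Acd$AccbBAdcD
  sorted[3] = AdcDAcd$AccbB
  sorted[4] = BAdcDAcd$Accb
  sorted[5] = DAcd$AccbBAdc
  sorted[6] = bBAdcDAcd$Acc
  sorted[7] = cDAcd$AccbBAd
  sorted[8] = cbBAdcDAcd$Ac
  sorted[9] = ccbBAdcDAcd$A
  sorted[10] = cd$AccbBAdcDA
  sorted[11] = d$AccbBAdcDAc
  sorted[12] = dcDAcd$AccbBA
sorted[12] = dcDAcd$AccbBA

Answer: dcDAcd$AccbBA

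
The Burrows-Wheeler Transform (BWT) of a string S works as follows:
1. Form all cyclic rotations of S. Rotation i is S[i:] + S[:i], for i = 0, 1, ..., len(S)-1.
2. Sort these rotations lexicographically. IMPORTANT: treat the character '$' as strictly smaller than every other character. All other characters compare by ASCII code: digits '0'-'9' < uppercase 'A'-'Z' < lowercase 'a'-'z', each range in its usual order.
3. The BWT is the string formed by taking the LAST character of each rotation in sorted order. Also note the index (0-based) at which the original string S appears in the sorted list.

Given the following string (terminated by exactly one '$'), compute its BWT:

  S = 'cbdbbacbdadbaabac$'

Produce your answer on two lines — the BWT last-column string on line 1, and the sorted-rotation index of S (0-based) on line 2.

Answer: cbabbddabdccaa$bab
14

Derivation:
All 18 rotations (rotation i = S[i:]+S[:i]):
  rot[0] = cbdbbacbdadbaabac$
  rot[1] = bdbbacbdadbaabac$c
  rot[2] = dbbacbdadbaabac$cb
  rot[3] = bbacbdadbaabac$cbd
  rot[4] = bacbdadbaabac$cbdb
  rot[5] = acbdadbaabac$cbdbb
  rot[6] = cbdadbaabac$cbdbba
  rot[7] = bdadbaabac$cbdbbac
  rot[8] = dadbaabac$cbdbbacb
  rot[9] = adbaabac$cbdbbacbd
  rot[10] = dbaabac$cbdbbacbda
  rot[11] = baabac$cbdbbacbdad
  rot[12] = aabac$cbdbbacbdadb
  rot[13] = abac$cbdbbacbdadba
  rot[14] = bac$cbdbbacbdadbaa
  rot[15] = ac$cbdbbacbdadbaab
  rot[16] = c$cbdbbacbdadbaaba
  rot[17] = $cbdbbacbdadbaabac
Sorted (with $ < everything):
  sorted[0] = $cbdbbacbdadbaabac  (last char: 'c')
  sorted[1] = aabac$cbdbbacbdadb  (last char: 'b')
  sorted[2] = abac$cbdbbacbdadba  (last char: 'a')
  sorted[3] = ac$cbdbbacbdadbaab  (last char: 'b')
  sorted[4] = acbdadbaabac$cbdbb  (last char: 'b')
  sorted[5] = adbaabac$cbdbbacbd  (last char: 'd')
  sorted[6] = baabac$cbdbbacbdad  (last char: 'd')
  sorted[7] = bac$cbdbbacbdadbaa  (last char: 'a')
  sorted[8] = bacbdadbaabac$cbdb  (last char: 'b')
  sorted[9] = bbacbdadbaabac$cbd  (last char: 'd')
  sorted[10] = bdadbaabac$cbdbbac  (last char: 'c')
  sorted[11] = bdbbacbdadbaabac$c  (last char: 'c')
  sorted[12] = c$cbdbbacbdadbaaba  (last char: 'a')
  sorted[13] = cbdadbaabac$cbdbba  (last char: 'a')
  sorted[14] = cbdbbacbdadbaabac$  (last char: '$')
  sorted[15] = dadbaabac$cbdbbacb  (last char: 'b')
  sorted[16] = dbaabac$cbdbbacbda  (last char: 'a')
  sorted[17] = dbbacbdadbaabac$cb  (last char: 'b')
Last column: cbabbddabdccaa$bab
Original string S is at sorted index 14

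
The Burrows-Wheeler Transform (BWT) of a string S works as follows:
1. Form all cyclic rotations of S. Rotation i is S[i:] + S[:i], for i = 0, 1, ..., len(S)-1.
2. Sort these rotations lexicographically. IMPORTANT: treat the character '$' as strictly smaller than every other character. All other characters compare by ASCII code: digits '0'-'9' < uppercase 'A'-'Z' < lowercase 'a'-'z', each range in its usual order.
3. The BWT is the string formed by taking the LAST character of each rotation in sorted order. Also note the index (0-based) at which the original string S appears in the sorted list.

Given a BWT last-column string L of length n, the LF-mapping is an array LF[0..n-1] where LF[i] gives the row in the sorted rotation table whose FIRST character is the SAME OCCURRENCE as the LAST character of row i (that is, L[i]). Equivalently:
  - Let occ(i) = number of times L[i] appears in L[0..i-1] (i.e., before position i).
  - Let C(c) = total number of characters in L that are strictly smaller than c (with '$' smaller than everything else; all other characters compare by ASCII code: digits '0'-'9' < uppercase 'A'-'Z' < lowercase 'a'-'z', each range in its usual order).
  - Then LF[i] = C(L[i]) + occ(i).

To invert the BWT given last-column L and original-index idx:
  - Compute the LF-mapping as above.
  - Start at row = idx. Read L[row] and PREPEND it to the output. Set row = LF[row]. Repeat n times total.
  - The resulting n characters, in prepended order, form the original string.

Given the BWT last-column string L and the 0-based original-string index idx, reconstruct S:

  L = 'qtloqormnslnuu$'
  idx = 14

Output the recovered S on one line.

LF mapping: 8 12 1 6 9 7 10 3 4 11 2 5 13 14 0
Walk LF starting at row 14, prepending L[row]:
  step 1: row=14, L[14]='$', prepend. Next row=LF[14]=0
  step 2: row=0, L[0]='q', prepend. Next row=LF[0]=8
  step 3: row=8, L[8]='n', prepend. Next row=LF[8]=4
  step 4: row=4, L[4]='q', prepend. Next row=LF[4]=9
  step 5: row=9, L[9]='s', prepend. Next row=LF[9]=11
  step 6: row=11, L[11]='n', prepend. Next row=LF[11]=5
  step 7: row=5, L[5]='o', prepend. Next row=LF[5]=7
  step 8: row=7, L[7]='m', prepend. Next row=LF[7]=3
  step 9: row=3, L[3]='o', prepend. Next row=LF[3]=6
  step 10: row=6, L[6]='r', prepend. Next row=LF[6]=10
  step 11: row=10, L[10]='l', prepend. Next row=LF[10]=2
  step 12: row=2, L[2]='l', prepend. Next row=LF[2]=1
  step 13: row=1, L[1]='t', prepend. Next row=LF[1]=12
  step 14: row=12, L[12]='u', prepend. Next row=LF[12]=13
  step 15: row=13, L[13]='u', prepend. Next row=LF[13]=14
Reversed output: uutllromonsqnq$

Answer: uutllromonsqnq$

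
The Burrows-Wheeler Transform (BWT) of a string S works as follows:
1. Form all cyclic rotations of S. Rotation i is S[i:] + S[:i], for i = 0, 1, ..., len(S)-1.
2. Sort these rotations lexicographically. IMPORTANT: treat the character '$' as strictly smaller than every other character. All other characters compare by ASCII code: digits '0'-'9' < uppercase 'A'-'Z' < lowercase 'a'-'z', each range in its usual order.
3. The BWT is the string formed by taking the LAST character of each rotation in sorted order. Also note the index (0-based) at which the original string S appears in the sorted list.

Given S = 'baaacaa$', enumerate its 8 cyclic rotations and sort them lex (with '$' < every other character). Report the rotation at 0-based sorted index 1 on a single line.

Answer: a$baaaca

Derivation:
All 8 rotations (rotation i = S[i:]+S[:i]):
  rot[0] = baaacaa$
  rot[1] = aaacaa$b
  rot[2] = aacaa$ba
  rot[3] = acaa$baa
  rot[4] = caa$baaa
  rot[5] = aa$baaac
  rot[6] = a$baaaca
  rot[7] = $baaacaa
Sorted (with $ < everything):
  sorted[0] = $baaacaa
  sorted[1] = a$baaaca
  sorted[2] = aa$baaac
  sorted[3] = aaacaa$b
  sorted[4] = aacaa$ba
  sorted[5] = acaa$baa
  sorted[6] = baaacaa$
  sorted[7] = caa$baaa
sorted[1] = a$baaaca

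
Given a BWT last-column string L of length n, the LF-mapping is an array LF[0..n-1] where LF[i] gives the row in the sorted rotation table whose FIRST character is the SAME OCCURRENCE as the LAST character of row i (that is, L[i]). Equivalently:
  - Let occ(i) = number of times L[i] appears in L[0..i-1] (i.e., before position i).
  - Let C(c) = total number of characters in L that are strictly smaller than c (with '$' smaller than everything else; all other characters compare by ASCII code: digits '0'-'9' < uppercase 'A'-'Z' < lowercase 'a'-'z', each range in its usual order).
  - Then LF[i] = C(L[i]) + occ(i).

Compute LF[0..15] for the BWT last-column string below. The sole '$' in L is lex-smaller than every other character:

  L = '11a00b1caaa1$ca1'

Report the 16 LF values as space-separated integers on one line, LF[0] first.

Char counts: '$':1, '0':2, '1':5, 'a':5, 'b':1, 'c':2
C (first-col start): C('$')=0, C('0')=1, C('1')=3, C('a')=8, C('b')=13, C('c')=14
L[0]='1': occ=0, LF[0]=C('1')+0=3+0=3
L[1]='1': occ=1, LF[1]=C('1')+1=3+1=4
L[2]='a': occ=0, LF[2]=C('a')+0=8+0=8
L[3]='0': occ=0, LF[3]=C('0')+0=1+0=1
L[4]='0': occ=1, LF[4]=C('0')+1=1+1=2
L[5]='b': occ=0, LF[5]=C('b')+0=13+0=13
L[6]='1': occ=2, LF[6]=C('1')+2=3+2=5
L[7]='c': occ=0, LF[7]=C('c')+0=14+0=14
L[8]='a': occ=1, LF[8]=C('a')+1=8+1=9
L[9]='a': occ=2, LF[9]=C('a')+2=8+2=10
L[10]='a': occ=3, LF[10]=C('a')+3=8+3=11
L[11]='1': occ=3, LF[11]=C('1')+3=3+3=6
L[12]='$': occ=0, LF[12]=C('$')+0=0+0=0
L[13]='c': occ=1, LF[13]=C('c')+1=14+1=15
L[14]='a': occ=4, LF[14]=C('a')+4=8+4=12
L[15]='1': occ=4, LF[15]=C('1')+4=3+4=7

Answer: 3 4 8 1 2 13 5 14 9 10 11 6 0 15 12 7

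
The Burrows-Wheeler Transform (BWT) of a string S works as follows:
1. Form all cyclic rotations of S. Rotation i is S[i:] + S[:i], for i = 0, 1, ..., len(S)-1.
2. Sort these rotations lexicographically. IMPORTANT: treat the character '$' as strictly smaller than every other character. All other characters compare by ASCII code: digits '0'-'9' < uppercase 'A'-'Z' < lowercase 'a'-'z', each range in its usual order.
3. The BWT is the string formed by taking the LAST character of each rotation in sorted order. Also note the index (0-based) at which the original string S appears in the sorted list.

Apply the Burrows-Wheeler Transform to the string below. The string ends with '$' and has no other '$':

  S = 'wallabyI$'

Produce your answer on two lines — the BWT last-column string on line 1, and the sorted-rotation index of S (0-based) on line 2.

Answer: Iylwala$b
7

Derivation:
All 9 rotations (rotation i = S[i:]+S[:i]):
  rot[0] = wallabyI$
  rot[1] = allabyI$w
  rot[2] = llabyI$wa
  rot[3] = labyI$wal
  rot[4] = abyI$wall
  rot[5] = byI$walla
  rot[6] = yI$wallab
  rot[7] = I$wallaby
  rot[8] = $wallabyI
Sorted (with $ < everything):
  sorted[0] = $wallabyI  (last char: 'I')
  sorted[1] = I$wallaby  (last char: 'y')
  sorted[2] = abyI$wall  (last char: 'l')
  sorted[3] = allabyI$w  (last char: 'w')
  sorted[4] = byI$walla  (last char: 'a')
  sorted[5] = labyI$wal  (last char: 'l')
  sorted[6] = llabyI$wa  (last char: 'a')
  sorted[7] = wallabyI$  (last char: '$')
  sorted[8] = yI$wallab  (last char: 'b')
Last column: Iylwala$b
Original string S is at sorted index 7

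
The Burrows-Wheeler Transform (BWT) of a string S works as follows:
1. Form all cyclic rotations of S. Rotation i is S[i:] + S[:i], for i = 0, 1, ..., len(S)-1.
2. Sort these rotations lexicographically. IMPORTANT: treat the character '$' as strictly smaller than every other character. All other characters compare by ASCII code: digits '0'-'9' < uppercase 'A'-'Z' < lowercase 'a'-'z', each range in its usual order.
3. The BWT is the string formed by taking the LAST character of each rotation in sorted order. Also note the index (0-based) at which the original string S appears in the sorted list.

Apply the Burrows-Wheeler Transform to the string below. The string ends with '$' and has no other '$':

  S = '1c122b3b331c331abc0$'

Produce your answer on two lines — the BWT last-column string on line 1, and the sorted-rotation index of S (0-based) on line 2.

Answer: 0cc3$31233cbb132ab11
4

Derivation:
All 20 rotations (rotation i = S[i:]+S[:i]):
  rot[0] = 1c122b3b331c331abc0$
  rot[1] = c122b3b331c331abc0$1
  rot[2] = 122b3b331c331abc0$1c
  rot[3] = 22b3b331c331abc0$1c1
  rot[4] = 2b3b331c331abc0$1c12
  rot[5] = b3b331c331abc0$1c122
  rot[6] = 3b331c331abc0$1c122b
  rot[7] = b331c331abc0$1c122b3
  rot[8] = 331c331abc0$1c122b3b
  rot[9] = 31c331abc0$1c122b3b3
  rot[10] = 1c331abc0$1c122b3b33
  rot[11] = c331abc0$1c122b3b331
  rot[12] = 331abc0$1c122b3b331c
  rot[13] = 31abc0$1c122b3b331c3
  rot[14] = 1abc0$1c122b3b331c33
  rot[15] = abc0$1c122b3b331c331
  rot[16] = bc0$1c122b3b331c331a
  rot[17] = c0$1c122b3b331c331ab
  rot[18] = 0$1c122b3b331c331abc
  rot[19] = $1c122b3b331c331abc0
Sorted (with $ < everything):
  sorted[0] = $1c122b3b331c331abc0  (last char: '0')
  sorted[1] = 0$1c122b3b331c331abc  (last char: 'c')
  sorted[2] = 122b3b331c331abc0$1c  (last char: 'c')
  sorted[3] = 1abc0$1c122b3b331c33  (last char: '3')
  sorted[4] = 1c122b3b331c331abc0$  (last char: '$')
  sorted[5] = 1c331abc0$1c122b3b33  (last char: '3')
  sorted[6] = 22b3b331c331abc0$1c1  (last char: '1')
  sorted[7] = 2b3b331c331abc0$1c12  (last char: '2')
  sorted[8] = 31abc0$1c122b3b331c3  (last char: '3')
  sorted[9] = 31c331abc0$1c122b3b3  (last char: '3')
  sorted[10] = 331abc0$1c122b3b331c  (last char: 'c')
  sorted[11] = 331c331abc0$1c122b3b  (last char: 'b')
  sorted[12] = 3b331c331abc0$1c122b  (last char: 'b')
  sorted[13] = abc0$1c122b3b331c331  (last char: '1')
  sorted[14] = b331c331abc0$1c122b3  (last char: '3')
  sorted[15] = b3b331c331abc0$1c122  (last char: '2')
  sorted[16] = bc0$1c122b3b331c331a  (last char: 'a')
  sorted[17] = c0$1c122b3b331c331ab  (last char: 'b')
  sorted[18] = c122b3b331c331abc0$1  (last char: '1')
  sorted[19] = c331abc0$1c122b3b331  (last char: '1')
Last column: 0cc3$31233cbb132ab11
Original string S is at sorted index 4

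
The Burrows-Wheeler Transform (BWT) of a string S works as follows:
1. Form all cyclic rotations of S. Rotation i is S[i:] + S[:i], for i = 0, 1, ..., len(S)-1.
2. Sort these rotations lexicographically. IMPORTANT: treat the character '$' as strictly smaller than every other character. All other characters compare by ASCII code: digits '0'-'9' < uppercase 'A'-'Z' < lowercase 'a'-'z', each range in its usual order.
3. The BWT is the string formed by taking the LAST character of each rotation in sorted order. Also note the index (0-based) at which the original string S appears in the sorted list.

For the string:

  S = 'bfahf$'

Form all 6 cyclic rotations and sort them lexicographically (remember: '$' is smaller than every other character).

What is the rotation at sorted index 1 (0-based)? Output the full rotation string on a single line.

All 6 rotations (rotation i = S[i:]+S[:i]):
  rot[0] = bfahf$
  rot[1] = fahf$b
  rot[2] = ahf$bf
  rot[3] = hf$bfa
  rot[4] = f$bfah
  rot[5] = $bfahf
Sorted (with $ < everything):
  sorted[0] = $bfahf
  sorted[1] = ahf$bf
  sorted[2] = bfahf$
  sorted[3] = f$bfah
  sorted[4] = fahf$b
  sorted[5] = hf$bfa
sorted[1] = ahf$bf

Answer: ahf$bf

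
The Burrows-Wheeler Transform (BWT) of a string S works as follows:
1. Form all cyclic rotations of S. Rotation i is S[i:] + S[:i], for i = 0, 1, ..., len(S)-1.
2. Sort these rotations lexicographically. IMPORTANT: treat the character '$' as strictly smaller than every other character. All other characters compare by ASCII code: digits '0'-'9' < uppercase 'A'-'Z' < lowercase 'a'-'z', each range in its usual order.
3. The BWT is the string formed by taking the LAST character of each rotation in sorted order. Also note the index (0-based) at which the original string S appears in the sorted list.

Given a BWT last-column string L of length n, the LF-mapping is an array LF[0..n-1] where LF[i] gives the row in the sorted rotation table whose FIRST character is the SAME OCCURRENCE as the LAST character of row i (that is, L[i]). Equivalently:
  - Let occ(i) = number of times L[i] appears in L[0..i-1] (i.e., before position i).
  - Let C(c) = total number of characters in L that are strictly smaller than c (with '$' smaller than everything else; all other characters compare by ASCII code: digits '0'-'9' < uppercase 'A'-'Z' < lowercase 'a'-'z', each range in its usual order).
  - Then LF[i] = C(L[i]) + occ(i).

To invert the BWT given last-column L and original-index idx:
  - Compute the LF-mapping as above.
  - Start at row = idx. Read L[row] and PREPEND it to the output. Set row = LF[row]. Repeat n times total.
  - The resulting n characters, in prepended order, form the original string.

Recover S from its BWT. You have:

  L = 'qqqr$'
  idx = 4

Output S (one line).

Answer: rqqq$

Derivation:
LF mapping: 1 2 3 4 0
Walk LF starting at row 4, prepending L[row]:
  step 1: row=4, L[4]='$', prepend. Next row=LF[4]=0
  step 2: row=0, L[0]='q', prepend. Next row=LF[0]=1
  step 3: row=1, L[1]='q', prepend. Next row=LF[1]=2
  step 4: row=2, L[2]='q', prepend. Next row=LF[2]=3
  step 5: row=3, L[3]='r', prepend. Next row=LF[3]=4
Reversed output: rqqq$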